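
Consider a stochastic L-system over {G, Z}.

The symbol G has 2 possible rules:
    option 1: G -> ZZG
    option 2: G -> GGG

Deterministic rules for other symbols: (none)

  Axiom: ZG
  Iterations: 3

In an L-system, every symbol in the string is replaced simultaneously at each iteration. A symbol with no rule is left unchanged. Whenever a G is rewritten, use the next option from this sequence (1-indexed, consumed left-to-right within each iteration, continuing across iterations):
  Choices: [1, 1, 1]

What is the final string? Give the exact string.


Step 0: ZG
Step 1: ZZZG  (used choices [1])
Step 2: ZZZZZG  (used choices [1])
Step 3: ZZZZZZZG  (used choices [1])

Answer: ZZZZZZZG


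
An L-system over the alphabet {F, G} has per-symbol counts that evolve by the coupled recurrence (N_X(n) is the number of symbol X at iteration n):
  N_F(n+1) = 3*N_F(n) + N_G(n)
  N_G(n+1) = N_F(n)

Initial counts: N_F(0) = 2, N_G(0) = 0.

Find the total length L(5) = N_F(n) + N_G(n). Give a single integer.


Step 0: N_F=2, N_G=0, L=2
Step 1: N_F=6, N_G=2, L=8
Step 2: N_F=20, N_G=6, L=26
Step 3: N_F=66, N_G=20, L=86
Step 4: N_F=218, N_G=66, L=284
Step 5: N_F=720, N_G=218, L=938

Answer: 938


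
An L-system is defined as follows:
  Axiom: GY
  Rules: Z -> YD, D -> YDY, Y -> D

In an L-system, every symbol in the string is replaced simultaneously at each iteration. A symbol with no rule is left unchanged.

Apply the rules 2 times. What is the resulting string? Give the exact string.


Step 0: GY
Step 1: GD
Step 2: GYDY

Answer: GYDY


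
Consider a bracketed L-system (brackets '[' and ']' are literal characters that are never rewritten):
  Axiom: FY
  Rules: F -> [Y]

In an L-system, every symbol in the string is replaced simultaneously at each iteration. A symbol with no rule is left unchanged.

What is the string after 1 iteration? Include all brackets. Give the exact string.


Answer: [Y]Y

Derivation:
Step 0: FY
Step 1: [Y]Y


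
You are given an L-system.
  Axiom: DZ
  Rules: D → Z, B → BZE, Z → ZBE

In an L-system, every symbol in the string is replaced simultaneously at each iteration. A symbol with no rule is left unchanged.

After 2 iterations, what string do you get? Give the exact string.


Step 0: DZ
Step 1: ZZBE
Step 2: ZBEZBEBZEE

Answer: ZBEZBEBZEE


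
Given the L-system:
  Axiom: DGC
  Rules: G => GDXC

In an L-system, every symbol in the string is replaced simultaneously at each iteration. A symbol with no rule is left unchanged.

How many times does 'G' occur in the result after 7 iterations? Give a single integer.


Answer: 1

Derivation:
Step 0: DGC  (1 'G')
Step 1: DGDXCC  (1 'G')
Step 2: DGDXCDXCC  (1 'G')
Step 3: DGDXCDXCDXCC  (1 'G')
Step 4: DGDXCDXCDXCDXCC  (1 'G')
Step 5: DGDXCDXCDXCDXCDXCC  (1 'G')
Step 6: DGDXCDXCDXCDXCDXCDXCC  (1 'G')
Step 7: DGDXCDXCDXCDXCDXCDXCDXCC  (1 'G')


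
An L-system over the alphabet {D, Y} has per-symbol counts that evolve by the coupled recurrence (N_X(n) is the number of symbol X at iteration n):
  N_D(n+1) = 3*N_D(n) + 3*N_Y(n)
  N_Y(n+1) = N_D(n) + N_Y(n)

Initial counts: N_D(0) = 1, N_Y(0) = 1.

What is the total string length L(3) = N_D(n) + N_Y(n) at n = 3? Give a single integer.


Step 0: N_D=1, N_Y=1, L=2
Step 1: N_D=6, N_Y=2, L=8
Step 2: N_D=24, N_Y=8, L=32
Step 3: N_D=96, N_Y=32, L=128

Answer: 128


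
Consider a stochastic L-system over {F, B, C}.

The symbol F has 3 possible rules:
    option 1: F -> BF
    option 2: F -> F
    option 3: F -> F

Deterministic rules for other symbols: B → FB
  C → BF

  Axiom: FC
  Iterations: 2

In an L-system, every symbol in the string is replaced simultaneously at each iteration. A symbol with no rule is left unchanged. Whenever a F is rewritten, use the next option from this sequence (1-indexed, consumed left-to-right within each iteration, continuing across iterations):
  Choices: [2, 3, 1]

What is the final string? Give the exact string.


Answer: FFBBF

Derivation:
Step 0: FC
Step 1: FBF  (used choices [2])
Step 2: FFBBF  (used choices [3, 1])


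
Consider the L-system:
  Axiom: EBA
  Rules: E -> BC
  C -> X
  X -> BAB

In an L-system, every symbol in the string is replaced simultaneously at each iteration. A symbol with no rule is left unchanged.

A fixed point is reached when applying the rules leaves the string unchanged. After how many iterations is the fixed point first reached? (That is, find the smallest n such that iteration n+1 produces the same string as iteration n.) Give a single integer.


Step 0: EBA
Step 1: BCBA
Step 2: BXBA
Step 3: BBABBA
Step 4: BBABBA  (unchanged — fixed point at step 3)

Answer: 3


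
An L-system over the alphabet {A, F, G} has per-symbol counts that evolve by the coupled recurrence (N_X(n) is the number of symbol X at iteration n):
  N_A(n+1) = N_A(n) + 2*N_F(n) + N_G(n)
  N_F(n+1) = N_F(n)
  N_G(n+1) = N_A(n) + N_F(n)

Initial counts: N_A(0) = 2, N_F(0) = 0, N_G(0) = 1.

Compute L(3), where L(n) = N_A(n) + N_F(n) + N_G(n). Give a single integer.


Answer: 13

Derivation:
Step 0: N_A=2, N_F=0, N_G=1, L=3
Step 1: N_A=3, N_F=0, N_G=2, L=5
Step 2: N_A=5, N_F=0, N_G=3, L=8
Step 3: N_A=8, N_F=0, N_G=5, L=13


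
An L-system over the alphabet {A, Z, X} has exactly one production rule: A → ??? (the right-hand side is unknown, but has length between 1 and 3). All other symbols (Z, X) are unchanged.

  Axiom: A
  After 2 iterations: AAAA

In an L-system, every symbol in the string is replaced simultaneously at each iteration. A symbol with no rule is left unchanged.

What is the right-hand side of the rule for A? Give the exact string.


Answer: AA

Derivation:
Trying A → AA:
  Step 0: A
  Step 1: AA
  Step 2: AAAA
Matches the given result.


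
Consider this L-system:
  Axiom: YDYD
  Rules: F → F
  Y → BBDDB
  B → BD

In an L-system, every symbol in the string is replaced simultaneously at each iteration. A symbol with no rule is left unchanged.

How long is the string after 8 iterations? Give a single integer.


Step 0: length = 4
Step 1: length = 12
Step 2: length = 18
Step 3: length = 24
Step 4: length = 30
Step 5: length = 36
Step 6: length = 42
Step 7: length = 48
Step 8: length = 54

Answer: 54


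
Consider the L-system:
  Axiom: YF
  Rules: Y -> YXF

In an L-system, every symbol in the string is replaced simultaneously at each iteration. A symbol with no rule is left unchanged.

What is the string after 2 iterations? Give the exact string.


Step 0: YF
Step 1: YXFF
Step 2: YXFXFF

Answer: YXFXFF


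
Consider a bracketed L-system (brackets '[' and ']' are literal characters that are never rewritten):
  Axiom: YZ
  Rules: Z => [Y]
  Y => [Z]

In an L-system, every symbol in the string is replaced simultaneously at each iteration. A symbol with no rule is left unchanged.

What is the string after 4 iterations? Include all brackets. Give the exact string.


Answer: [[[[Y]]]][[[[Z]]]]

Derivation:
Step 0: YZ
Step 1: [Z][Y]
Step 2: [[Y]][[Z]]
Step 3: [[[Z]]][[[Y]]]
Step 4: [[[[Y]]]][[[[Z]]]]


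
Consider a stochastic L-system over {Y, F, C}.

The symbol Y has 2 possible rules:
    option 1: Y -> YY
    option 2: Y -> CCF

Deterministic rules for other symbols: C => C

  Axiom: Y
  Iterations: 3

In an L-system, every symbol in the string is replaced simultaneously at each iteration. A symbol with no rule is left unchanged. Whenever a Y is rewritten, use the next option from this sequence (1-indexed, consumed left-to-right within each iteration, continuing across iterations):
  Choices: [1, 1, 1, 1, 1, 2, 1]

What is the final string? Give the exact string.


Step 0: Y
Step 1: YY  (used choices [1])
Step 2: YYYY  (used choices [1, 1])
Step 3: YYYYCCFYY  (used choices [1, 1, 2, 1])

Answer: YYYYCCFYY


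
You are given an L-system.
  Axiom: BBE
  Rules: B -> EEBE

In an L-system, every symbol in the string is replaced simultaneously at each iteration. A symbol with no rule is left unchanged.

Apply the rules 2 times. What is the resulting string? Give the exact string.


Step 0: BBE
Step 1: EEBEEEBEE
Step 2: EEEEBEEEEEEBEEE

Answer: EEEEBEEEEEEBEEE


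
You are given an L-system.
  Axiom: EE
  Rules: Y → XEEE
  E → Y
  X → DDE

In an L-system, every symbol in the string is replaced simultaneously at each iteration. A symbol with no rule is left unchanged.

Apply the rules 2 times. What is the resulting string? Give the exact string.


Step 0: EE
Step 1: YY
Step 2: XEEEXEEE

Answer: XEEEXEEE


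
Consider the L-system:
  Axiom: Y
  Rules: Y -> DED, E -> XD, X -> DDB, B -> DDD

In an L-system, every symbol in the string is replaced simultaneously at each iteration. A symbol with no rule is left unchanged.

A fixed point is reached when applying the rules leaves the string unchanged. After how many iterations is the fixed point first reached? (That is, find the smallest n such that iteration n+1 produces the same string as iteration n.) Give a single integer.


Step 0: Y
Step 1: DED
Step 2: DXDD
Step 3: DDDBDD
Step 4: DDDDDDDD
Step 5: DDDDDDDD  (unchanged — fixed point at step 4)

Answer: 4


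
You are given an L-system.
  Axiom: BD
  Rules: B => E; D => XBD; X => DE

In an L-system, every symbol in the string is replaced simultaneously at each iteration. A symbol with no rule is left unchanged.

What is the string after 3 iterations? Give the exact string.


Answer: EXBDEEDEEXBD

Derivation:
Step 0: BD
Step 1: EXBD
Step 2: EDEEXBD
Step 3: EXBDEEDEEXBD


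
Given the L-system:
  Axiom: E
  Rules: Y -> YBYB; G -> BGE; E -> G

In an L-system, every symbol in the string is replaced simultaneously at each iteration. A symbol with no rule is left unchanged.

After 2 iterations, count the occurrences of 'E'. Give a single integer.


Answer: 1

Derivation:
Step 0: E  (1 'E')
Step 1: G  (0 'E')
Step 2: BGE  (1 'E')


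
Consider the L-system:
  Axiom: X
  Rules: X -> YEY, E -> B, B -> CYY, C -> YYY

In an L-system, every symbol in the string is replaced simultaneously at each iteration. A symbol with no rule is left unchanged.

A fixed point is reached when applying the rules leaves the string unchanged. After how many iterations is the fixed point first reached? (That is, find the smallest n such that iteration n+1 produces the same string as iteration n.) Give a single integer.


Answer: 4

Derivation:
Step 0: X
Step 1: YEY
Step 2: YBY
Step 3: YCYYY
Step 4: YYYYYYY
Step 5: YYYYYYY  (unchanged — fixed point at step 4)


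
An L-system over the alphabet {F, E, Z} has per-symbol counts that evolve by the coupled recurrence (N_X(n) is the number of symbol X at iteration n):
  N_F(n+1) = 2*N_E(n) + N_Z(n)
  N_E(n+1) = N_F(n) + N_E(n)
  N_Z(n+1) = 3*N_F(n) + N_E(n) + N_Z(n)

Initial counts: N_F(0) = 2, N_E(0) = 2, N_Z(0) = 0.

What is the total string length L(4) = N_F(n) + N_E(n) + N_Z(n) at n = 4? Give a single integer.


Answer: 416

Derivation:
Step 0: N_F=2, N_E=2, N_Z=0, L=4
Step 1: N_F=4, N_E=4, N_Z=8, L=16
Step 2: N_F=16, N_E=8, N_Z=24, L=48
Step 3: N_F=40, N_E=24, N_Z=80, L=144
Step 4: N_F=128, N_E=64, N_Z=224, L=416


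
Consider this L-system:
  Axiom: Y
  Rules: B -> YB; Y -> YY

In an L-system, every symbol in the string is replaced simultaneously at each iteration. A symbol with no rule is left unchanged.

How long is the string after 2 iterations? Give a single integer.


Step 0: length = 1
Step 1: length = 2
Step 2: length = 4

Answer: 4


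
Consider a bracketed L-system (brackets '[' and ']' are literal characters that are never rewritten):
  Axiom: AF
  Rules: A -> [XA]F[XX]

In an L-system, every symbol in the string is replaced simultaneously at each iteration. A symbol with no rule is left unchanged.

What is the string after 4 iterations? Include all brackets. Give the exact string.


Answer: [X[X[X[XA]F[XX]]F[XX]]F[XX]]F[XX]F

Derivation:
Step 0: AF
Step 1: [XA]F[XX]F
Step 2: [X[XA]F[XX]]F[XX]F
Step 3: [X[X[XA]F[XX]]F[XX]]F[XX]F
Step 4: [X[X[X[XA]F[XX]]F[XX]]F[XX]]F[XX]F


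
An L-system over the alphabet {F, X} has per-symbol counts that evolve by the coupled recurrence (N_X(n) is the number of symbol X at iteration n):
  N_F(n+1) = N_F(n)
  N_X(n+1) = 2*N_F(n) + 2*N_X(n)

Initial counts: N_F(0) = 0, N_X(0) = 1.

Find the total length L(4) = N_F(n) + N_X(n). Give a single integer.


Step 0: N_F=0, N_X=1, L=1
Step 1: N_F=0, N_X=2, L=2
Step 2: N_F=0, N_X=4, L=4
Step 3: N_F=0, N_X=8, L=8
Step 4: N_F=0, N_X=16, L=16

Answer: 16


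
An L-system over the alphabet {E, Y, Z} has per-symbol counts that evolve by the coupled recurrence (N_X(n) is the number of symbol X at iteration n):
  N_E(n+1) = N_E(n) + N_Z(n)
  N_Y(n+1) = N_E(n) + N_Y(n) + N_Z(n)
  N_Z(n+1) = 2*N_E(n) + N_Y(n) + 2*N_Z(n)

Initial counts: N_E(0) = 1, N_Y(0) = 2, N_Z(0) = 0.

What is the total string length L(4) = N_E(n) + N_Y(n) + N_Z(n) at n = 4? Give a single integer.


Step 0: N_E=1, N_Y=2, N_Z=0, L=3
Step 1: N_E=1, N_Y=3, N_Z=4, L=8
Step 2: N_E=5, N_Y=8, N_Z=13, L=26
Step 3: N_E=18, N_Y=26, N_Z=44, L=88
Step 4: N_E=62, N_Y=88, N_Z=150, L=300

Answer: 300


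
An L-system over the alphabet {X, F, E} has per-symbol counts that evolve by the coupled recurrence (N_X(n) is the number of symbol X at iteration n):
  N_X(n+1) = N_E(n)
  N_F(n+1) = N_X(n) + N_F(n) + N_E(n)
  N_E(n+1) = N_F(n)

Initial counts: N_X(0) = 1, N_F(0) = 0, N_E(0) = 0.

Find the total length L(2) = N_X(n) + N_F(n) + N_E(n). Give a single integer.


Answer: 2

Derivation:
Step 0: N_X=1, N_F=0, N_E=0, L=1
Step 1: N_X=0, N_F=1, N_E=0, L=1
Step 2: N_X=0, N_F=1, N_E=1, L=2


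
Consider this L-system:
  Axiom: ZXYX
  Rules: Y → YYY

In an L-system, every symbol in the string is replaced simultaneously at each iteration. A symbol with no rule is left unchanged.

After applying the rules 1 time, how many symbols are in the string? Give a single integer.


Step 0: length = 4
Step 1: length = 6

Answer: 6


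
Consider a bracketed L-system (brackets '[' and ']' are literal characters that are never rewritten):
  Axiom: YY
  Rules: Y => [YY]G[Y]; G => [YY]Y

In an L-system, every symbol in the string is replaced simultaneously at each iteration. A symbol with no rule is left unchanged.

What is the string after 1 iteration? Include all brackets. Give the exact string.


Answer: [YY]G[Y][YY]G[Y]

Derivation:
Step 0: YY
Step 1: [YY]G[Y][YY]G[Y]


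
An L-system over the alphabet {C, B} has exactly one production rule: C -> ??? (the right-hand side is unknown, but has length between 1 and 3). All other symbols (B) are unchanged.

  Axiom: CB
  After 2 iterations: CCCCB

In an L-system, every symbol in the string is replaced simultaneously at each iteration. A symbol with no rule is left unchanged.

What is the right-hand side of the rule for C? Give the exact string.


Trying C -> CC:
  Step 0: CB
  Step 1: CCB
  Step 2: CCCCB
Matches the given result.

Answer: CC


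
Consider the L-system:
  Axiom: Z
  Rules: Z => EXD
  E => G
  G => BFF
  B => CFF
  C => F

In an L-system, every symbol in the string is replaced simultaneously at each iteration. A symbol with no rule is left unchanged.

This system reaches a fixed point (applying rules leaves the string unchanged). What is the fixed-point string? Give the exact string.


Answer: FFFFFXD

Derivation:
Step 0: Z
Step 1: EXD
Step 2: GXD
Step 3: BFFXD
Step 4: CFFFFXD
Step 5: FFFFFXD
Step 6: FFFFFXD  (unchanged — fixed point at step 5)


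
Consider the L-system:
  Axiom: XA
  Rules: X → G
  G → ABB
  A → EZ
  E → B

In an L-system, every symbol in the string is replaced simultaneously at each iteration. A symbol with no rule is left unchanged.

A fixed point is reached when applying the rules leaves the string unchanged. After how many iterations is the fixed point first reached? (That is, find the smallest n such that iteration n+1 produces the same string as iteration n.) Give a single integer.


Answer: 4

Derivation:
Step 0: XA
Step 1: GEZ
Step 2: ABBBZ
Step 3: EZBBBZ
Step 4: BZBBBZ
Step 5: BZBBBZ  (unchanged — fixed point at step 4)


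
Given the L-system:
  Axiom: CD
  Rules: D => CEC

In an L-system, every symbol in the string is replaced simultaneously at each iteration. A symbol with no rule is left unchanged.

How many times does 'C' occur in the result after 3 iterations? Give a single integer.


Step 0: CD  (1 'C')
Step 1: CCEC  (3 'C')
Step 2: CCEC  (3 'C')
Step 3: CCEC  (3 'C')

Answer: 3


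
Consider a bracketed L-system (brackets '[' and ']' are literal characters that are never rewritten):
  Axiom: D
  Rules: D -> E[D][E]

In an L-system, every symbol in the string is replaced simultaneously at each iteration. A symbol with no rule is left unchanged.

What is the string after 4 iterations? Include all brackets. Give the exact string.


Step 0: D
Step 1: E[D][E]
Step 2: E[E[D][E]][E]
Step 3: E[E[E[D][E]][E]][E]
Step 4: E[E[E[E[D][E]][E]][E]][E]

Answer: E[E[E[E[D][E]][E]][E]][E]


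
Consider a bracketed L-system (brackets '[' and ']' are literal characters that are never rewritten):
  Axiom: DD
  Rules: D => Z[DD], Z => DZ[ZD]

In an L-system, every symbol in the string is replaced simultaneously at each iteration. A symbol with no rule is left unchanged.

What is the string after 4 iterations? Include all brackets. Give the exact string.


Answer: DZ[ZD][Z[DD]Z[DD]]Z[DD]DZ[ZD][DZ[ZD]Z[DD]][Z[DD]DZ[ZD][DZ[ZD]Z[DD]]DZ[ZD][Z[DD]Z[DD]]][Z[DD]DZ[ZD][DZ[ZD]Z[DD]][DZ[ZD][Z[DD]Z[DD]]DZ[ZD][Z[DD]Z[DD]]]Z[DD]DZ[ZD][DZ[ZD]Z[DD]][DZ[ZD][Z[DD]Z[DD]]DZ[ZD][Z[DD]Z[DD]]]]DZ[ZD][Z[DD]Z[DD]]Z[DD]DZ[ZD][DZ[ZD]Z[DD]][Z[DD]DZ[ZD][DZ[ZD]Z[DD]]DZ[ZD][Z[DD]Z[DD]]][Z[DD]DZ[ZD][DZ[ZD]Z[DD]][DZ[ZD][Z[DD]Z[DD]]DZ[ZD][Z[DD]Z[DD]]]Z[DD]DZ[ZD][DZ[ZD]Z[DD]][DZ[ZD][Z[DD]Z[DD]]DZ[ZD][Z[DD]Z[DD]]]]

Derivation:
Step 0: DD
Step 1: Z[DD]Z[DD]
Step 2: DZ[ZD][Z[DD]Z[DD]]DZ[ZD][Z[DD]Z[DD]]
Step 3: Z[DD]DZ[ZD][DZ[ZD]Z[DD]][DZ[ZD][Z[DD]Z[DD]]DZ[ZD][Z[DD]Z[DD]]]Z[DD]DZ[ZD][DZ[ZD]Z[DD]][DZ[ZD][Z[DD]Z[DD]]DZ[ZD][Z[DD]Z[DD]]]
Step 4: DZ[ZD][Z[DD]Z[DD]]Z[DD]DZ[ZD][DZ[ZD]Z[DD]][Z[DD]DZ[ZD][DZ[ZD]Z[DD]]DZ[ZD][Z[DD]Z[DD]]][Z[DD]DZ[ZD][DZ[ZD]Z[DD]][DZ[ZD][Z[DD]Z[DD]]DZ[ZD][Z[DD]Z[DD]]]Z[DD]DZ[ZD][DZ[ZD]Z[DD]][DZ[ZD][Z[DD]Z[DD]]DZ[ZD][Z[DD]Z[DD]]]]DZ[ZD][Z[DD]Z[DD]]Z[DD]DZ[ZD][DZ[ZD]Z[DD]][Z[DD]DZ[ZD][DZ[ZD]Z[DD]]DZ[ZD][Z[DD]Z[DD]]][Z[DD]DZ[ZD][DZ[ZD]Z[DD]][DZ[ZD][Z[DD]Z[DD]]DZ[ZD][Z[DD]Z[DD]]]Z[DD]DZ[ZD][DZ[ZD]Z[DD]][DZ[ZD][Z[DD]Z[DD]]DZ[ZD][Z[DD]Z[DD]]]]


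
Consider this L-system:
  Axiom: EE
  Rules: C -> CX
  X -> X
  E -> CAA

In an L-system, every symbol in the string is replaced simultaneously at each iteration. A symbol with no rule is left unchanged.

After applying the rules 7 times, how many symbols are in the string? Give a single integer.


Step 0: length = 2
Step 1: length = 6
Step 2: length = 8
Step 3: length = 10
Step 4: length = 12
Step 5: length = 14
Step 6: length = 16
Step 7: length = 18

Answer: 18


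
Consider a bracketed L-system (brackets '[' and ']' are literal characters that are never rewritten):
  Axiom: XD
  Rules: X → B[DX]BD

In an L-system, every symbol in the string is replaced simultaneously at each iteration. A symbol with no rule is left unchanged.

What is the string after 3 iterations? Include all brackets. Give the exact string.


Answer: B[DB[DB[DX]BD]BD]BDD

Derivation:
Step 0: XD
Step 1: B[DX]BDD
Step 2: B[DB[DX]BD]BDD
Step 3: B[DB[DB[DX]BD]BD]BDD


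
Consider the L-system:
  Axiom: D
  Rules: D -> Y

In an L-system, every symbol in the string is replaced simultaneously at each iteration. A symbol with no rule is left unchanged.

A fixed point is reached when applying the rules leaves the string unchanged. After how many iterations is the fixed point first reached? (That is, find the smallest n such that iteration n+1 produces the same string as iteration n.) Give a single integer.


Answer: 1

Derivation:
Step 0: D
Step 1: Y
Step 2: Y  (unchanged — fixed point at step 1)


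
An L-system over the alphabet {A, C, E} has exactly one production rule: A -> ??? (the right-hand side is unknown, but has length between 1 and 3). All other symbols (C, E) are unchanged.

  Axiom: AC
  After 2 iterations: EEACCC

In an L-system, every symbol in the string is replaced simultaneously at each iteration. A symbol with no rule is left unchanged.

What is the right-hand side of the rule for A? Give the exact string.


Trying A -> EAC:
  Step 0: AC
  Step 1: EACC
  Step 2: EEACCC
Matches the given result.

Answer: EAC


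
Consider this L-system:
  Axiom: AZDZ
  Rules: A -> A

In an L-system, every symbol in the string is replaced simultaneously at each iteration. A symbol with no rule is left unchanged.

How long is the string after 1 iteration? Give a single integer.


Answer: 4

Derivation:
Step 0: length = 4
Step 1: length = 4


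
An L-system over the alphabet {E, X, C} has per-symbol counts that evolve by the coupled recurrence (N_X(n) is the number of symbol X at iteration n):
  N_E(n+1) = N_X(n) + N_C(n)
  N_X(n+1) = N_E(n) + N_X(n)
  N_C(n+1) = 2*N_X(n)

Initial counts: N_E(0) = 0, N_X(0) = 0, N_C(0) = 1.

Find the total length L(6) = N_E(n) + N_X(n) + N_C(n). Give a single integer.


Step 0: N_E=0, N_X=0, N_C=1, L=1
Step 1: N_E=1, N_X=0, N_C=0, L=1
Step 2: N_E=0, N_X=1, N_C=0, L=1
Step 3: N_E=1, N_X=1, N_C=2, L=4
Step 4: N_E=3, N_X=2, N_C=2, L=7
Step 5: N_E=4, N_X=5, N_C=4, L=13
Step 6: N_E=9, N_X=9, N_C=10, L=28

Answer: 28


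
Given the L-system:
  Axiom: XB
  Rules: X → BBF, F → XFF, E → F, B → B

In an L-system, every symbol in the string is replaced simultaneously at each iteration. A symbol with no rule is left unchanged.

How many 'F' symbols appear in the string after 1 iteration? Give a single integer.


Step 0: XB  (0 'F')
Step 1: BBFB  (1 'F')

Answer: 1


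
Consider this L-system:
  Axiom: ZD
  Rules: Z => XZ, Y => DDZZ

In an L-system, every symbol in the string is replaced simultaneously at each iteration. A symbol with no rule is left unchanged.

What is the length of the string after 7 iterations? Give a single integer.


Step 0: length = 2
Step 1: length = 3
Step 2: length = 4
Step 3: length = 5
Step 4: length = 6
Step 5: length = 7
Step 6: length = 8
Step 7: length = 9

Answer: 9


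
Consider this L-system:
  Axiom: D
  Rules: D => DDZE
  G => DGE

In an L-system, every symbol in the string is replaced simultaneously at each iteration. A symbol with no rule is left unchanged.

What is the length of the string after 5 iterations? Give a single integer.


Step 0: length = 1
Step 1: length = 4
Step 2: length = 10
Step 3: length = 22
Step 4: length = 46
Step 5: length = 94

Answer: 94


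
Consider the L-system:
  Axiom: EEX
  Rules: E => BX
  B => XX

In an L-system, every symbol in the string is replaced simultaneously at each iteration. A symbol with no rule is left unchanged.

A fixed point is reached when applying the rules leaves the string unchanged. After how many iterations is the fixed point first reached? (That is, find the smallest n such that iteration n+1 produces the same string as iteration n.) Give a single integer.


Answer: 2

Derivation:
Step 0: EEX
Step 1: BXBXX
Step 2: XXXXXXX
Step 3: XXXXXXX  (unchanged — fixed point at step 2)


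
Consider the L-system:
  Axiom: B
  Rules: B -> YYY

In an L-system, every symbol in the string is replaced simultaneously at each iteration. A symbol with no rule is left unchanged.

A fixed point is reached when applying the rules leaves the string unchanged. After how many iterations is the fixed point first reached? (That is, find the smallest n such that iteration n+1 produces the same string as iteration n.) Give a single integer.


Step 0: B
Step 1: YYY
Step 2: YYY  (unchanged — fixed point at step 1)

Answer: 1


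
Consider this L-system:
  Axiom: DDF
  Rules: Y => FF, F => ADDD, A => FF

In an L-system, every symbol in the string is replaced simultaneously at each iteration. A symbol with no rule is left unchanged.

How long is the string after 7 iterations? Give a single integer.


Step 0: length = 3
Step 1: length = 6
Step 2: length = 7
Step 3: length = 13
Step 4: length = 15
Step 5: length = 27
Step 6: length = 31
Step 7: length = 55

Answer: 55


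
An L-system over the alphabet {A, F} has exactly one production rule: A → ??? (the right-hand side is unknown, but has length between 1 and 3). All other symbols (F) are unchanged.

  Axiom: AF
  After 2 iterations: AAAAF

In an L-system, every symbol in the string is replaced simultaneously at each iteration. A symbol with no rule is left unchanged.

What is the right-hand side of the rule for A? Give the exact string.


Answer: AA

Derivation:
Trying A → AA:
  Step 0: AF
  Step 1: AAF
  Step 2: AAAAF
Matches the given result.


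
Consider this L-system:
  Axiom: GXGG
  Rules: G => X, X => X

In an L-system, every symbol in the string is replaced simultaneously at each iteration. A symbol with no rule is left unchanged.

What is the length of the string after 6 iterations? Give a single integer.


Answer: 4

Derivation:
Step 0: length = 4
Step 1: length = 4
Step 2: length = 4
Step 3: length = 4
Step 4: length = 4
Step 5: length = 4
Step 6: length = 4


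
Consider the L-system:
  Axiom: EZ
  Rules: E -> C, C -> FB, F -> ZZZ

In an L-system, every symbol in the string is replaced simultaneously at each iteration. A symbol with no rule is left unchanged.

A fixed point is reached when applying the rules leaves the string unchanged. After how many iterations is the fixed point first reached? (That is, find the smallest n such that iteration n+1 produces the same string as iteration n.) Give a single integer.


Answer: 3

Derivation:
Step 0: EZ
Step 1: CZ
Step 2: FBZ
Step 3: ZZZBZ
Step 4: ZZZBZ  (unchanged — fixed point at step 3)


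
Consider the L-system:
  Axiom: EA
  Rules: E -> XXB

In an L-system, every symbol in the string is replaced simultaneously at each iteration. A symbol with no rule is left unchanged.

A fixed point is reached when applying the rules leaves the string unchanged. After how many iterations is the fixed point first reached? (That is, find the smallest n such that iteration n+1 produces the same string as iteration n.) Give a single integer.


Answer: 1

Derivation:
Step 0: EA
Step 1: XXBA
Step 2: XXBA  (unchanged — fixed point at step 1)


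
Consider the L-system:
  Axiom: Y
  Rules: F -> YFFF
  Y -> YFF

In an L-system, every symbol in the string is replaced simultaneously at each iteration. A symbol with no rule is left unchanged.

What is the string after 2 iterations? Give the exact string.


Answer: YFFYFFFYFFF

Derivation:
Step 0: Y
Step 1: YFF
Step 2: YFFYFFFYFFF


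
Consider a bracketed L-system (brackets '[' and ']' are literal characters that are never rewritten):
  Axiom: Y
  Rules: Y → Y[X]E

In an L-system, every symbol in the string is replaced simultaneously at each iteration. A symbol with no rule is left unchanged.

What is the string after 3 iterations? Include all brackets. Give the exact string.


Answer: Y[X]E[X]E[X]E

Derivation:
Step 0: Y
Step 1: Y[X]E
Step 2: Y[X]E[X]E
Step 3: Y[X]E[X]E[X]E


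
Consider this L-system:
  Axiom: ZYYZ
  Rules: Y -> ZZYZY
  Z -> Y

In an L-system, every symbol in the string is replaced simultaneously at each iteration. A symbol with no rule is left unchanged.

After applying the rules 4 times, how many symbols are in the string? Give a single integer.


Answer: 324

Derivation:
Step 0: length = 4
Step 1: length = 12
Step 2: length = 36
Step 3: length = 108
Step 4: length = 324


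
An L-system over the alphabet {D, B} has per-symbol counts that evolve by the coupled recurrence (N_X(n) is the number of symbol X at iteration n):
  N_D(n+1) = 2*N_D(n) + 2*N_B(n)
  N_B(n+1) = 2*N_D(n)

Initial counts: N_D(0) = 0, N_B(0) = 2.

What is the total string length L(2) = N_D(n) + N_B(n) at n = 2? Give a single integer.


Answer: 16

Derivation:
Step 0: N_D=0, N_B=2, L=2
Step 1: N_D=4, N_B=0, L=4
Step 2: N_D=8, N_B=8, L=16


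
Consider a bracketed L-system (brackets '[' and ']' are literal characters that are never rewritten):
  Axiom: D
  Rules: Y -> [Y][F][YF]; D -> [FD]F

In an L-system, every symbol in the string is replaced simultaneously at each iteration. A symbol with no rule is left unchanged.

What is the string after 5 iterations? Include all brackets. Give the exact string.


Step 0: D
Step 1: [FD]F
Step 2: [F[FD]F]F
Step 3: [F[F[FD]F]F]F
Step 4: [F[F[F[FD]F]F]F]F
Step 5: [F[F[F[F[FD]F]F]F]F]F

Answer: [F[F[F[F[FD]F]F]F]F]F


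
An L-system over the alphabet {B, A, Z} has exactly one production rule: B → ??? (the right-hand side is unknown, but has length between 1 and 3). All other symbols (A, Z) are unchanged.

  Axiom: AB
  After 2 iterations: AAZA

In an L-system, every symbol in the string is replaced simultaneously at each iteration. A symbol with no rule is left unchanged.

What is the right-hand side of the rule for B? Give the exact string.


Trying B → AZA:
  Step 0: AB
  Step 1: AAZA
  Step 2: AAZA
Matches the given result.

Answer: AZA


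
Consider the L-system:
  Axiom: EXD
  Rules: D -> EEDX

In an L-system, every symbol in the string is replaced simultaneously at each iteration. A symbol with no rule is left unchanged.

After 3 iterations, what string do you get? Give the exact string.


Step 0: EXD
Step 1: EXEEDX
Step 2: EXEEEEDXX
Step 3: EXEEEEEEDXXX

Answer: EXEEEEEEDXXX


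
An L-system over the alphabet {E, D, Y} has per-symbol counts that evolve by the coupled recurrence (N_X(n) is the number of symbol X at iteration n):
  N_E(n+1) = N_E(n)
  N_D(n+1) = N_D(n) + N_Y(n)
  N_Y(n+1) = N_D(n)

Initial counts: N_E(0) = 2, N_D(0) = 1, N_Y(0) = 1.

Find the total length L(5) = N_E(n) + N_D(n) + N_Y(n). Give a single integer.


Answer: 23

Derivation:
Step 0: N_E=2, N_D=1, N_Y=1, L=4
Step 1: N_E=2, N_D=2, N_Y=1, L=5
Step 2: N_E=2, N_D=3, N_Y=2, L=7
Step 3: N_E=2, N_D=5, N_Y=3, L=10
Step 4: N_E=2, N_D=8, N_Y=5, L=15
Step 5: N_E=2, N_D=13, N_Y=8, L=23


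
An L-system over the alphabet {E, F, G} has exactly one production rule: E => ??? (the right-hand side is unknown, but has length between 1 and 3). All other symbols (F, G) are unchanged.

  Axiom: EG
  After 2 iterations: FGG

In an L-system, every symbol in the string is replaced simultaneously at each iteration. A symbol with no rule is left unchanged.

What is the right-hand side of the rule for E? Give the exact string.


Trying E => FG:
  Step 0: EG
  Step 1: FGG
  Step 2: FGG
Matches the given result.

Answer: FG


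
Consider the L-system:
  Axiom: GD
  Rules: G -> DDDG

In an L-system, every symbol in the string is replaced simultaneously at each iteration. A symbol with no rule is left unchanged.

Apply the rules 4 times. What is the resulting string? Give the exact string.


Answer: DDDDDDDDDDDDGD

Derivation:
Step 0: GD
Step 1: DDDGD
Step 2: DDDDDDGD
Step 3: DDDDDDDDDGD
Step 4: DDDDDDDDDDDDGD


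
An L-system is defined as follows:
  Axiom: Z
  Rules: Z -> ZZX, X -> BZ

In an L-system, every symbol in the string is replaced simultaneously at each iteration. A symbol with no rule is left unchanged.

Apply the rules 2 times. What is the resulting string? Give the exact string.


Answer: ZZXZZXBZ

Derivation:
Step 0: Z
Step 1: ZZX
Step 2: ZZXZZXBZ


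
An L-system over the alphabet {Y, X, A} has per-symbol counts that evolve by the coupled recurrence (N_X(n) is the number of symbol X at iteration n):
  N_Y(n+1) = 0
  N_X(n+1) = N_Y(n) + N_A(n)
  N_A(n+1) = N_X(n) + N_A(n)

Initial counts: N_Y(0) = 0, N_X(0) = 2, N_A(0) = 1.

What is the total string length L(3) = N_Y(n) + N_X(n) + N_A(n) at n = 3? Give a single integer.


Step 0: N_Y=0, N_X=2, N_A=1, L=3
Step 1: N_Y=0, N_X=1, N_A=3, L=4
Step 2: N_Y=0, N_X=3, N_A=4, L=7
Step 3: N_Y=0, N_X=4, N_A=7, L=11

Answer: 11


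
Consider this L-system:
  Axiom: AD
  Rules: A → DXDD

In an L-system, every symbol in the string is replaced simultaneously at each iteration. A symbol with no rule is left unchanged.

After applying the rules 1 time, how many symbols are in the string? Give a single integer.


Step 0: length = 2
Step 1: length = 5

Answer: 5


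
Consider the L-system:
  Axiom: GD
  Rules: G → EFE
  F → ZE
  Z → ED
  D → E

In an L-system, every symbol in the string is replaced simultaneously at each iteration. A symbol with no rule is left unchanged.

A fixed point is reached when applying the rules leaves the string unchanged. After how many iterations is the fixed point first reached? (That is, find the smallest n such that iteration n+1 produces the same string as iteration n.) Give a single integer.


Answer: 4

Derivation:
Step 0: GD
Step 1: EFEE
Step 2: EZEEE
Step 3: EEDEEE
Step 4: EEEEEE
Step 5: EEEEEE  (unchanged — fixed point at step 4)


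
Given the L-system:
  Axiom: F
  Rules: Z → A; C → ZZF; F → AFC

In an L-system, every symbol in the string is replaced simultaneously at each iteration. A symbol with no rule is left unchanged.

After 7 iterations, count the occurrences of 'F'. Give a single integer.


Step 0: F  (1 'F')
Step 1: AFC  (1 'F')
Step 2: AAFCZZF  (2 'F')
Step 3: AAAFCZZFAAAFC  (3 'F')
Step 4: AAAAFCZZFAAAFCAAAAFCZZF  (5 'F')
Step 5: AAAAAFCZZFAAAFCAAAAFCZZFAAAAAFCZZFAAAFC  (8 'F')
Step 6: AAAAAAFCZZFAAAFCAAAAFCZZFAAAAAFCZZFAAAFCAAAAAAFCZZFAAAFCAAAAFCZZF  (13 'F')
Step 7: AAAAAAAFCZZFAAAFCAAAAFCZZFAAAAAFCZZFAAAFCAAAAAAFCZZFAAAFCAAAAFCZZFAAAAAAAFCZZFAAAFCAAAAFCZZFAAAAAFCZZFAAAFC  (21 'F')

Answer: 21


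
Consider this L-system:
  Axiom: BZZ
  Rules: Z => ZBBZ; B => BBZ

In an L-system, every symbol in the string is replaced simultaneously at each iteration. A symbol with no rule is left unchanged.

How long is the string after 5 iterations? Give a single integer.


Answer: 1516

Derivation:
Step 0: length = 3
Step 1: length = 11
Step 2: length = 38
Step 3: length = 130
Step 4: length = 444
Step 5: length = 1516


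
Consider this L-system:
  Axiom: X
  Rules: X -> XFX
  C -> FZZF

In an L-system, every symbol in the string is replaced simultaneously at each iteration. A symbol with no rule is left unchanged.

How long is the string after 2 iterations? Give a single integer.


Step 0: length = 1
Step 1: length = 3
Step 2: length = 7

Answer: 7


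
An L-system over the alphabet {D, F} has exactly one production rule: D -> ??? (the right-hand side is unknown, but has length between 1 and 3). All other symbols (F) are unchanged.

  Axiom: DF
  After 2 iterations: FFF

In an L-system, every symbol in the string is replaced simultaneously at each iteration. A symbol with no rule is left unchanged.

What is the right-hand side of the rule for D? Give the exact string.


Trying D -> FF:
  Step 0: DF
  Step 1: FFF
  Step 2: FFF
Matches the given result.

Answer: FF


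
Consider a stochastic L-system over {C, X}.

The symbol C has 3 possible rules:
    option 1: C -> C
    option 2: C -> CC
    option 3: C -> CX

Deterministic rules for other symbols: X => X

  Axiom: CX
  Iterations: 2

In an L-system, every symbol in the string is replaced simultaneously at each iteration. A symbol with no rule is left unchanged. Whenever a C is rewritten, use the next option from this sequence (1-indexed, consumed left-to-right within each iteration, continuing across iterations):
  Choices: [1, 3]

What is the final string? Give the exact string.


Step 0: CX
Step 1: CX  (used choices [1])
Step 2: CXX  (used choices [3])

Answer: CXX


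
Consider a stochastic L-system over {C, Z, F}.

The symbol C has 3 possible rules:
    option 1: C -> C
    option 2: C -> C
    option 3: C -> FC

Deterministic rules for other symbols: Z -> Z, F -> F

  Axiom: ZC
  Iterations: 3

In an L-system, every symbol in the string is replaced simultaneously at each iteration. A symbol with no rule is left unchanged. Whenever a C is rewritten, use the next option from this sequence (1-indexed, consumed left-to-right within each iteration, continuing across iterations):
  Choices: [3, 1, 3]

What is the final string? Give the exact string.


Answer: ZFFC

Derivation:
Step 0: ZC
Step 1: ZFC  (used choices [3])
Step 2: ZFC  (used choices [1])
Step 3: ZFFC  (used choices [3])


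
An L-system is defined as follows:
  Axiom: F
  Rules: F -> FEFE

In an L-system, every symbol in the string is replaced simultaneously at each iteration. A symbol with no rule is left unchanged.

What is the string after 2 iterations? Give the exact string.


Answer: FEFEEFEFEE

Derivation:
Step 0: F
Step 1: FEFE
Step 2: FEFEEFEFEE


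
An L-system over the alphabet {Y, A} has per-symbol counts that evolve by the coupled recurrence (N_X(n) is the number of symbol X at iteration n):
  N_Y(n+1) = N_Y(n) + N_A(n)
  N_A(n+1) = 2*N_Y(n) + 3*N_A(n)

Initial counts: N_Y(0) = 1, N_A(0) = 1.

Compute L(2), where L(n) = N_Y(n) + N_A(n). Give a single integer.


Step 0: N_Y=1, N_A=1, L=2
Step 1: N_Y=2, N_A=5, L=7
Step 2: N_Y=7, N_A=19, L=26

Answer: 26


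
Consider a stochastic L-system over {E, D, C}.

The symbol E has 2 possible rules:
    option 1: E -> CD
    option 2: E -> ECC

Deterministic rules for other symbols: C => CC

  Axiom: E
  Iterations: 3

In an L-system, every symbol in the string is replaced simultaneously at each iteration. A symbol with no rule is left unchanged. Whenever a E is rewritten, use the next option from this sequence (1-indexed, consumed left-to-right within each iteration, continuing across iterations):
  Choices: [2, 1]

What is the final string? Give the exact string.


Answer: CCDCCCCCCCC

Derivation:
Step 0: E
Step 1: ECC  (used choices [2])
Step 2: CDCCCC  (used choices [1])
Step 3: CCDCCCCCCCC  (used choices [])


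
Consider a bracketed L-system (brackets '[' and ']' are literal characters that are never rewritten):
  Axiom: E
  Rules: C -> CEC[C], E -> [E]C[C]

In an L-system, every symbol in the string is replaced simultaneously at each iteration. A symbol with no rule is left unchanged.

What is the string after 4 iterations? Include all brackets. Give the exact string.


Step 0: E
Step 1: [E]C[C]
Step 2: [[E]C[C]]CEC[C][CEC[C]]
Step 3: [[[E]C[C]]CEC[C][CEC[C]]]CEC[C][E]C[C]CEC[C][CEC[C]][CEC[C][E]C[C]CEC[C][CEC[C]]]
Step 4: [[[[E]C[C]]CEC[C][CEC[C]]]CEC[C][E]C[C]CEC[C][CEC[C]][CEC[C][E]C[C]CEC[C][CEC[C]]]]CEC[C][E]C[C]CEC[C][CEC[C]][[E]C[C]]CEC[C][CEC[C]]CEC[C][E]C[C]CEC[C][CEC[C]][CEC[C][E]C[C]CEC[C][CEC[C]]][CEC[C][E]C[C]CEC[C][CEC[C]][[E]C[C]]CEC[C][CEC[C]]CEC[C][E]C[C]CEC[C][CEC[C]][CEC[C][E]C[C]CEC[C][CEC[C]]]]

Answer: [[[[E]C[C]]CEC[C][CEC[C]]]CEC[C][E]C[C]CEC[C][CEC[C]][CEC[C][E]C[C]CEC[C][CEC[C]]]]CEC[C][E]C[C]CEC[C][CEC[C]][[E]C[C]]CEC[C][CEC[C]]CEC[C][E]C[C]CEC[C][CEC[C]][CEC[C][E]C[C]CEC[C][CEC[C]]][CEC[C][E]C[C]CEC[C][CEC[C]][[E]C[C]]CEC[C][CEC[C]]CEC[C][E]C[C]CEC[C][CEC[C]][CEC[C][E]C[C]CEC[C][CEC[C]]]]


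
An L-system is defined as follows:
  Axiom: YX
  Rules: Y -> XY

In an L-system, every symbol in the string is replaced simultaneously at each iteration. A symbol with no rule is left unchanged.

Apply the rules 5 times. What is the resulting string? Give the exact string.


Answer: XXXXXYX

Derivation:
Step 0: YX
Step 1: XYX
Step 2: XXYX
Step 3: XXXYX
Step 4: XXXXYX
Step 5: XXXXXYX


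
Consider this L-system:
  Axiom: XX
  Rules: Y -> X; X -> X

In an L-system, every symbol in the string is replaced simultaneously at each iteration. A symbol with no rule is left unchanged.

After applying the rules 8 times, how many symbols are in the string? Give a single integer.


Step 0: length = 2
Step 1: length = 2
Step 2: length = 2
Step 3: length = 2
Step 4: length = 2
Step 5: length = 2
Step 6: length = 2
Step 7: length = 2
Step 8: length = 2

Answer: 2


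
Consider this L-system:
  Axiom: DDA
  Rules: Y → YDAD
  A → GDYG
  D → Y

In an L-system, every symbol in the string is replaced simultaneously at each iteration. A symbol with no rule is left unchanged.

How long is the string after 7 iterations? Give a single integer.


Step 0: length = 3
Step 1: length = 6
Step 2: length = 15
Step 3: length = 36
Step 4: length = 87
Step 5: length = 210
Step 6: length = 507
Step 7: length = 1224

Answer: 1224


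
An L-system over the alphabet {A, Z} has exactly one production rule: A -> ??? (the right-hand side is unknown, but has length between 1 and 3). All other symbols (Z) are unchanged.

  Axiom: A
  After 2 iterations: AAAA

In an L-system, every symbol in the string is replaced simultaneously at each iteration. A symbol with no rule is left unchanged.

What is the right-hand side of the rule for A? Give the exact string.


Answer: AA

Derivation:
Trying A -> AA:
  Step 0: A
  Step 1: AA
  Step 2: AAAA
Matches the given result.
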